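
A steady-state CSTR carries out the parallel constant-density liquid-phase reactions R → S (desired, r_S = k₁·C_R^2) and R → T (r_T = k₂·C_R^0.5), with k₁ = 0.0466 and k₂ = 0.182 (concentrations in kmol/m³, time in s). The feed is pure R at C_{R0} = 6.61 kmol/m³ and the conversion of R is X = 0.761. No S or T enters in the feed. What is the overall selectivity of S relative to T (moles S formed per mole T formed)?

0.508

Exit C_R = C_{R0}(1−X) = 6.61×0.239 = 1.580 kmol/m³.
Rates in a CSTR are evaluated at the outlet concentration: r_S = 0.0466×1.580^2 = 0.1163, r_T = 0.182×1.580^0.5 = 0.2288.
Overall selectivity = C_S/C_T = r_Sτ/(r_Tτ) = r_S/r_T = 0.508.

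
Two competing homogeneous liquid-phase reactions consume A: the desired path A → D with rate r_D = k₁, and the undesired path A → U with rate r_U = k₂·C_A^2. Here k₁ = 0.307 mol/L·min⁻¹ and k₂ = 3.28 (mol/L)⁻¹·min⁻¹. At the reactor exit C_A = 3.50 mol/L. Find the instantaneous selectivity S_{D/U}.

S_{D/U} = r_D/r_U = (k₁)/(k₂·C_A^2) = (k₁/k₂)·C_A^-2.
= (0.307) / (3.28×3.500^2) = 0.3070/40.18 = 0.00764.
The undesired path is higher order in A, so low C_A (CSTR or dilute feed) favours D.

0.00764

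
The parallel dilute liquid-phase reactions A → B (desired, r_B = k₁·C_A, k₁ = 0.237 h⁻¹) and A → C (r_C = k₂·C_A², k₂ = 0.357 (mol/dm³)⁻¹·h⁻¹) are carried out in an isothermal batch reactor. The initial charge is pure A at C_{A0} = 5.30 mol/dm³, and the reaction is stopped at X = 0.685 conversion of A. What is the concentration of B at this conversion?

0.623 mol/dm³

C_A = C_{A0}(1−X) = 1.669 mol/dm³.
Along a PFR/batch, dC_B/dC_A = −r_B/(r_B+r_C) = −k₁/(k₁+k₂·C_A).
Integrating from C_{A0} to C_A: C_B = (0.237/0.357)·ln[(0.237+0.357·5.30)/(0.237+0.357·1.67)] = 0.6639·ln(2.129/0.8330) = 0.6230 mol/dm³.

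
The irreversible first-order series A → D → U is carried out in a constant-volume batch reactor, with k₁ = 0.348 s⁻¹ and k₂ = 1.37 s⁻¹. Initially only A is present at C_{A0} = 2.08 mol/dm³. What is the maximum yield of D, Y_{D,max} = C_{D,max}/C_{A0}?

For a first-order series the maximum intermediate yield is C_{D,max}/C_{A0} = (k₁/k₂)^[k₂/(k₂−k₁)].
= (0.348/1.37)^(1.37/(1.37−0.348)) = (0.2540)^(1.341) = 0.1593.

0.159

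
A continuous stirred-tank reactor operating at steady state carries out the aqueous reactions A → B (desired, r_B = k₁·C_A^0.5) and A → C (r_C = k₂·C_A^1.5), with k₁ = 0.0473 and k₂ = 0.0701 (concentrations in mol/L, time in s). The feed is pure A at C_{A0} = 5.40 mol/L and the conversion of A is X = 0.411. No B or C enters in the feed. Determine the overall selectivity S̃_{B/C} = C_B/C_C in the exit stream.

0.212

Exit C_A = C_{A0}(1−X) = 5.40×0.589 = 3.181 mol/L.
In a CSTR the entire volume is at exit conditions, so r_B = 0.0473×3.181^0.5 = 0.08436 and r_C = 0.0701×3.181^1.5 = 0.3976.
Overall selectivity = C_B/C_C = r_Bτ/(r_Cτ) = r_B/r_C = 0.212.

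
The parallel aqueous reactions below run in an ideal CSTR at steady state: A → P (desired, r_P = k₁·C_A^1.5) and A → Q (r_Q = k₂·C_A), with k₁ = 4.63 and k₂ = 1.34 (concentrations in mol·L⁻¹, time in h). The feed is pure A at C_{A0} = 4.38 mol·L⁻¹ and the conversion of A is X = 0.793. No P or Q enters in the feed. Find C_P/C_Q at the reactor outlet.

3.29

Exit C_A = C_{A0}(1−X) = 4.38×0.207 = 0.9067 mol·L⁻¹.
Rates in a CSTR are evaluated at the outlet concentration: r_P = 4.63×0.9067^1.5 = 3.997, r_Q = 1.34×0.9067 = 1.215.
Overall selectivity = C_P/C_Q = r_Pτ/(r_Qτ) = r_P/r_Q = 3.29.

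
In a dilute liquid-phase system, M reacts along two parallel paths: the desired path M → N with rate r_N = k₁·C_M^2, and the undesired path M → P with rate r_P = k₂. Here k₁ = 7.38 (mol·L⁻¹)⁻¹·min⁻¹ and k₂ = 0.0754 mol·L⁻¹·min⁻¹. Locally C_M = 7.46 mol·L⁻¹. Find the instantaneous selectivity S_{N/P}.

S_{N/P} = r_N/r_P = (k₁·C_M^2)/(k₂) = (k₁/k₂)·C_M^2.
= (7.38×7.460^2) / (0.0754) = 410.7/0.07540 = 5447.
Since the desired path is higher order in M, keeping C_M high (PFR or concentrated feed) favours N.

5447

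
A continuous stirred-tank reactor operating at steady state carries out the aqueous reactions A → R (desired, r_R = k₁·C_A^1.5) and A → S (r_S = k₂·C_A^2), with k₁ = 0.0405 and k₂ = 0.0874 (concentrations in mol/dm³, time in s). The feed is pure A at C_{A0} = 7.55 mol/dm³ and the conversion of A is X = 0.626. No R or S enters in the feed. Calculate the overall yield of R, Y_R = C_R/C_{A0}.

Exit C_A = C_{A0}(1−X) = 7.55×0.374 = 2.824 mol/dm³.
A CSTR operates uniformly at the exit composition, giving r_R = 0.1922 and r_S = 0.6969 (each k·C_A^n at C_A = 2.824).
Fraction of consumed A going to R: r_R/(r_R+r_S) = 0.2162.
C_R = 0.2162·C_{A0}·X = 0.2162×7.55×0.626 = 1.02 mol/dm³; Y_R = C_R/C_{A0} = 0.135.

0.135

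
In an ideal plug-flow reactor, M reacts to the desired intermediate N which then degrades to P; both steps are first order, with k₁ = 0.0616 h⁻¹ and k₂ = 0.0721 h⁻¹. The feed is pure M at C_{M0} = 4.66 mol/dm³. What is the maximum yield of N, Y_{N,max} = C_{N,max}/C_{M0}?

For a first-order series the maximum intermediate yield is C_{N,max}/C_{M0} = (k₁/k₂)^[k₂/(k₂−k₁)].
= (0.0616/0.0721)^(0.0721/(0.0721−0.0616)) = (0.8544)^(6.867) = 0.3393.

0.339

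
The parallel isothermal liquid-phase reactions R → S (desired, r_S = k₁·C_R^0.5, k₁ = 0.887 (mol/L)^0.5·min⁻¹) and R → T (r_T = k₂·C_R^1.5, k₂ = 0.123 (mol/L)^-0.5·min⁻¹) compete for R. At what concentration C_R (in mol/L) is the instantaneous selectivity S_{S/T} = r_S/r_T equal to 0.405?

S_{S/T} = (k₁/k₂)·C_R⁻¹ ⇒ C_R = (S·k₂/k₁)^(-1).
= (0.405×0.123/0.887)^(-1) = (0.05616)^(-1) = 17.8 mol/L.

17.8 mol/L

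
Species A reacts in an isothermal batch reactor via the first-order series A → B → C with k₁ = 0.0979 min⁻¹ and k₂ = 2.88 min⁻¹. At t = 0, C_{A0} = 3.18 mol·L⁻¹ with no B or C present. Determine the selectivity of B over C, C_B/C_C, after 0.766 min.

The intermediate concentration in a first-order A→B→C sequence is C_B = k₁C_{A0}(e^(−k₁t) − e^(−k₂t))/(k₂−k₁).
e^(−k₁t) = e^(−0.0979×0.766) = e^(−0.07499) = 0.9278; e^(−k₂t) = e^(−2.206) = 0.1101.
C_B = 0.0979×3.18/(2.88−0.0979) × (0.9278−0.1101) = 0.1119×0.8176 = 0.09149 mol·L⁻¹.
C_A = C_{A0}e^(−k₁t) = 2.950 mol·L⁻¹, so C_C = C_{A0}−C_A−C_B = 0.1383 mol·L⁻¹; C_B/C_C = 0.662.

0.662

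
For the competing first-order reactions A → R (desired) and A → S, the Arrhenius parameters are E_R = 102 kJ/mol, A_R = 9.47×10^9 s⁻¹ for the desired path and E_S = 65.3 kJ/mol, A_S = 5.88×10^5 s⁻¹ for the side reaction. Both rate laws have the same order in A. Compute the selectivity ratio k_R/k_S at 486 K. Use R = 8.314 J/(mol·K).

Since both paths have the same order in A, the concentration cancels and S_{R/S} = k_R/k_S = (A_R/A_S)·exp[(E_S−E_R)/(RT)].
(E_S−E_R)/(RT) = (65.3−102)×10³/(8.314×486) = -36700/4041 = -9.083.
k_R/k_S = (9.47×10^9/5.88×10^5)·exp(-9.083) = 16105 × 1.136×10^-4 = 1.83.

1.83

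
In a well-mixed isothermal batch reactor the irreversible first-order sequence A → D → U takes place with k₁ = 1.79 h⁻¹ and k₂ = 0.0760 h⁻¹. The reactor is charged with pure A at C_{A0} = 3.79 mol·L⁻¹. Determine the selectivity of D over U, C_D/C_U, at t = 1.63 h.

10.9

For first-order series with pure A initially, C_D(t) = k₁C_{A0}/(k₂−k₁)·(e^(−k₁t) − e^(−k₂t)).
e^(−k₁t) = e^(−1.79×1.63) = e^(−2.918) = 0.05406; e^(−k₂t) = e^(−0.1239) = 0.8835.
C_D = 1.79×3.79/(0.0760−1.79) × (0.05406−0.8835) = (-3.958)×(-0.8294) = 3.283 mol·L⁻¹.
C_A = C_{A0}e^(−k₁t) = 0.2049 mol·L⁻¹, so C_U = C_{A0}−C_A−C_D = 0.3022 mol·L⁻¹; C_D/C_U = 10.9.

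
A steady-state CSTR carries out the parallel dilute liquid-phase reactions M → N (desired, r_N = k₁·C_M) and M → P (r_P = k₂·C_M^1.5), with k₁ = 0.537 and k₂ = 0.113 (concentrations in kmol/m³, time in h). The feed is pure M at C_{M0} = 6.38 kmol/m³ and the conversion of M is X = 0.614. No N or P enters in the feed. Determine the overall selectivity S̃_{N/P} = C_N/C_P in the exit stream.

3.03

Exit C_M = C_{M0}(1−X) = 6.38×0.386 = 2.463 kmol/m³.
In a CSTR the entire volume is at exit conditions, so r_N = 0.537×2.463 = 1.322 and r_P = 0.113×2.463^1.5 = 0.4367.
Overall selectivity = C_N/C_P = r_Nτ/(r_Pτ) = r_N/r_P = 3.03.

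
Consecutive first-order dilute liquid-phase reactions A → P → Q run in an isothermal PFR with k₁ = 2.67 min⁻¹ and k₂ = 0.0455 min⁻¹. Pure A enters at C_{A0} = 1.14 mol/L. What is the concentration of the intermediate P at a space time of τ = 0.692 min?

0.941 mol/L

The intermediate concentration in a first-order A→B→C sequence is C_P = k₁C_{A0}(e^(−k₁τ) − e^(−k₂τ))/(k₂−k₁).
e^(−k₁τ) = e^(−2.67×0.692) = e^(−1.848) = 0.1576; e^(−k₂τ) = e^(−0.03149) = 0.9690.
C_P = 2.67×1.14/(0.0455−2.67) × (0.1576−0.9690) = (-1.160)×(-0.8114) = 0.9410 mol/L.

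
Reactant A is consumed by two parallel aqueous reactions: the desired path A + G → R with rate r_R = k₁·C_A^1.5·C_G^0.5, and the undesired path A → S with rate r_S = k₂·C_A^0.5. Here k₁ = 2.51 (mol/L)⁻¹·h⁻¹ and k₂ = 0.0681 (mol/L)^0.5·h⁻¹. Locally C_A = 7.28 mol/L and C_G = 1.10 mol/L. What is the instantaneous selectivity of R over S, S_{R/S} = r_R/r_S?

281

S_{R/S} = r_R/r_S = (k₁·C_A^1.5·C_G^0.5)/(k₂·C_A^0.5) = (k₁/k₂)·C_A·C_G^0.5.
= (2.51×7.280^1.5×1.100^0.5) / (0.0681×7.280^0.5) = 51.71/0.1837 = 281.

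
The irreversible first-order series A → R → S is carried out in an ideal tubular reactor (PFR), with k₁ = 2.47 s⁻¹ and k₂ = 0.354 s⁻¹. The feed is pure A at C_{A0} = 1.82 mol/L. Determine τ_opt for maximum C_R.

Setting dC_R/dτ = 0 gives τ_opt = ln(k₂/k₁)/(k₂−k₁).
= ln(0.354/2.47)/(0.354−2.47) = ln(0.1433)/-2.116 = -1.943/-2.116 = 0.918 s.

0.918 s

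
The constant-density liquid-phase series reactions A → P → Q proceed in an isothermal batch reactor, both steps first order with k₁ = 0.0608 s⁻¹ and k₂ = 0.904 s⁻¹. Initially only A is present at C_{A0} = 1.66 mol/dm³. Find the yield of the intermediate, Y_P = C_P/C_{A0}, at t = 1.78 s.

0.0503

Solving the coupled first-order balances gives C_P(t) = [k₁/(k₂−k₁)]·C_{A0}·(e^(−k₁t) − e^(−k₂t)).
e^(−k₁t) = e^(−0.0608×1.78) = e^(−0.1082) = 0.8974; e^(−k₂t) = e^(−1.609) = 0.2001.
C_P = 0.0608×1.66/(0.904−0.0608) × (0.8974−0.2001) = 0.1197×0.6974 = 0.08347 mol/dm³.
Y_P = C_P/C_{A0} = 0.08347/1.66 = 0.0503.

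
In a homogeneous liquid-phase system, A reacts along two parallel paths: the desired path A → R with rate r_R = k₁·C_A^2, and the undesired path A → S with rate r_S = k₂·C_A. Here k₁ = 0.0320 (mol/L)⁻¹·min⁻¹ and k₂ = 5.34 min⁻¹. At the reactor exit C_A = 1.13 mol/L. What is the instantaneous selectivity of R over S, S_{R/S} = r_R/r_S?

0.00677

S_{R/S} = r_R/r_S = (k₁·C_A^2)/(k₂·C_A) = (k₁/k₂)·C_A.
= (0.0320×1.130^2) / (5.34×1.130) = 0.04086/6.034 = 0.00677.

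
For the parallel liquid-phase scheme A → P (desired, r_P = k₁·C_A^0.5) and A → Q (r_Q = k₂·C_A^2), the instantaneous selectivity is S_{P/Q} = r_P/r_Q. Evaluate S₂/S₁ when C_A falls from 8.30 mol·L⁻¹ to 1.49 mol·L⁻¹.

S_{P/Q} = (k₁/k₂)·C_A^-1.5, so S₂/S₁ = (C_{A,2}/C_{A,1})^-1.5.
= (1.49/8.30)^(-1.5) = (0.1795)^(-1.5) = 13.1.

13.1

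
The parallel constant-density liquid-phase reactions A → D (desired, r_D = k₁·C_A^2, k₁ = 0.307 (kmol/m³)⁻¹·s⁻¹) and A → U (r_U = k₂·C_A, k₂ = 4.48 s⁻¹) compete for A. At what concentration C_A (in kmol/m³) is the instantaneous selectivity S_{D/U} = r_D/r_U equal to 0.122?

1.78 kmol/m³

S_{D/U} = (k₁/k₂)·C_A ⇒ C_A = S·k₂/k₁.
= 0.122×4.48/0.307 = 1.78 kmol/m³.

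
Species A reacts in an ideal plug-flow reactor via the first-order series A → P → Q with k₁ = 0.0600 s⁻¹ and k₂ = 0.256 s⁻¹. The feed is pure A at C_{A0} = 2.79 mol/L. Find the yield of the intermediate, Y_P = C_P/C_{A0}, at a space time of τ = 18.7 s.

Solving the coupled first-order balances gives C_P(τ) = [k₁/(k₂−k₁)]·C_{A0}·(e^(−k₁τ) − e^(−k₂τ)).
e^(−k₁τ) = e^(−0.0600×18.7) = e^(−1.122) = 0.3256; e^(−k₂τ) = e^(−4.787) = 0.008336.
C_P = 0.0600×2.79/(0.256−0.0600) × (0.3256−0.008336) = 0.8541×0.3173 = 0.2710 mol/L.
Y_P = C_P/C_{A0} = 0.2710/2.79 = 0.0971.

0.0971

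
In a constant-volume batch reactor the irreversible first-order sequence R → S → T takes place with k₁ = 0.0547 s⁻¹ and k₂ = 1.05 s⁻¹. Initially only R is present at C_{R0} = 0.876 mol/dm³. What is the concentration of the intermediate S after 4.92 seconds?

The intermediate concentration in a first-order A→B→C sequence is C_S = k₁C_{R0}(e^(−k₁t) − e^(−k₂t))/(k₂−k₁).
e^(−k₁t) = e^(−0.0547×4.92) = e^(−0.2691) = 0.7640; e^(−k₂t) = e^(−5.166) = 0.005707.
C_S = 0.0547×0.876/(1.05−0.0547) × (0.7640−0.005707) = 0.04814×0.7583 = 0.03651 mol/dm³.

0.0365 mol/dm³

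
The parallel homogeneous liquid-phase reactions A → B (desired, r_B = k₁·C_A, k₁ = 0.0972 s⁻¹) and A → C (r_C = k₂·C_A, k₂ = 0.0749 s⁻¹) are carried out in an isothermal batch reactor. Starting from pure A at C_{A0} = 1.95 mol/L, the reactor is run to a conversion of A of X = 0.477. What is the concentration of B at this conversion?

C_A = C_{A0}(1−X) = 1.020 mol/L.
Both paths are first order in A, so the instantaneous fraction to B is constant: dC_B/d(−C_A) = k₁/(k₁+k₂) = 0.5648.
C_B = 0.5648·(C_{A0}−C_A) = 0.5648×0.9302 = 0.525 mol/L.

0.525 mol/L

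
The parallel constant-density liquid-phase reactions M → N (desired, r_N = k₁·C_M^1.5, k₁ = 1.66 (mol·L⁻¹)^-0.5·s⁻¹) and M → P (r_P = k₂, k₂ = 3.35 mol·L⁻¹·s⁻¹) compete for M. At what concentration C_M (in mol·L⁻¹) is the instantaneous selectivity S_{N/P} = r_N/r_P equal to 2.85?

S_{N/P} = (k₁/k₂)·C_M^1.5 ⇒ C_M = (S·k₂/k₁)^(1/1.5).
= (2.85×3.35/1.66)^(0.6667) = (5.752)^(0.6667) = 3.21 mol·L⁻¹.

3.21 mol·L⁻¹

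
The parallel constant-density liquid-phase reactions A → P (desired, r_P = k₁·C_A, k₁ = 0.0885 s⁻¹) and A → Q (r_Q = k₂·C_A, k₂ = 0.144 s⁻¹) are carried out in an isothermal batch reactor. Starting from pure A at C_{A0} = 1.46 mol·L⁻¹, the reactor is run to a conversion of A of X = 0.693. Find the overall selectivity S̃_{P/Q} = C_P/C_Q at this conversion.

C_A = C_{A0}(1−X) = 0.4482 mol·L⁻¹.
Both paths are first order in A, so the instantaneous fraction to P is constant: dC_P/d(−C_A) = k₁/(k₁+k₂) = 0.3806.
C_P = 0.3806·(C_{A0}−C_A) = 0.3806×1.012 = 0.385 mol·L⁻¹.
C_Q = (C_{A0}−C_A)−C_P = 0.6267 mol·L⁻¹; S̃_{P/Q} = 0.3851/0.6267 = 0.615.

0.615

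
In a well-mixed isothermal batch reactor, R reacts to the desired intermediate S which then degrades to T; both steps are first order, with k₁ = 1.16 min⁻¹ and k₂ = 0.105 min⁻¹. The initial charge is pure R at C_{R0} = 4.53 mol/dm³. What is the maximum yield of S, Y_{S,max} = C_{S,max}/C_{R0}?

Evaluating C_S at t_opt = ln(k₂/k₁)/(k₂−k₁) gives C_{S,max}/C_{R0} = (k₁/k₂)^[k₂/(k₂−k₁)].
= (1.16/0.105)^(0.105/(0.105−1.16)) = (11.05)^(-0.09953) = 0.7873.

0.787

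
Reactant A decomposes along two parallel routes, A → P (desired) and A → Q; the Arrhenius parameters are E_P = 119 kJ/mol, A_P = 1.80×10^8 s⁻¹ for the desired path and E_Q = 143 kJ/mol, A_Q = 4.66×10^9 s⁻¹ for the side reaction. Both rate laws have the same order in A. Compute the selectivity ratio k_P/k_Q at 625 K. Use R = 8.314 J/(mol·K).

With equal orders, S_{P/Q} = k_P/k_Q = (A_P/A_Q)·exp[(E_Q−E_P)/(RT)].
(E_Q−E_P)/(RT) = (143−119)×10³/(8.314×625) = 24000/5196 = 4.619.
k_P/k_Q = (1.80×10^8/4.66×10^9)·exp(4.619) = 0.03863 × 101.4 = 3.92.
Since E_P < E_Q, lowering the temperature improves selectivity toward P.

3.92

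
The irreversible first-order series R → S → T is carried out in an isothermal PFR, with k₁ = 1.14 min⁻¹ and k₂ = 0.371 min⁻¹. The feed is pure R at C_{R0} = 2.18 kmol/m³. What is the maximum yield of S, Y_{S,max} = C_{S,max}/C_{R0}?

0.582

At the optimum, C_{S,max}/C_{R0} = (k₁/k₂)^[k₂/(k₂−k₁)].
= (1.14/0.371)^(0.371/(0.371−1.14)) = (3.073)^(-0.4824) = 0.5818.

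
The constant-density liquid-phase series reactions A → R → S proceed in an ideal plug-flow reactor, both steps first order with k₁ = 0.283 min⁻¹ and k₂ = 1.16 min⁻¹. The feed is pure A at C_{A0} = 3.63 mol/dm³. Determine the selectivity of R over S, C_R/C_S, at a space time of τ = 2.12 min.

Solving the coupled first-order balances gives C_R(τ) = [k₁/(k₂−k₁)]·C_{A0}·(e^(−k₁τ) − e^(−k₂τ)).
e^(−k₁τ) = e^(−0.283×2.12) = e^(−0.6000) = 0.5488; e^(−k₂τ) = e^(−2.459) = 0.08550.
C_R = 0.283×3.63/(1.16−0.283) × (0.5488−0.08550) = 1.171×0.4633 = 0.5427 mol/dm³.
C_A = C_{A0}e^(−k₁τ) = 1.992 mol/dm³, so C_S = C_{A0}−C_A−C_R = 1.095 mol/dm³; C_R/C_S = 0.496.

0.496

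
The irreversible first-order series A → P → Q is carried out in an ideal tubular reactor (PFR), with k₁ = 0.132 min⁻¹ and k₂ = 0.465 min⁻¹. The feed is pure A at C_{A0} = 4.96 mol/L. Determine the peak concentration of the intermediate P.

For a first-order series the maximum intermediate yield is C_{P,max}/C_{A0} = (k₁/k₂)^[k₂/(k₂−k₁)].
= (0.132/0.465)^(0.465/(0.465−0.132)) = (0.2839)^(1.396) = 0.1723.
C_{P,max} = 0.1723×4.96 = 0.855 mol/L.

0.855 mol/L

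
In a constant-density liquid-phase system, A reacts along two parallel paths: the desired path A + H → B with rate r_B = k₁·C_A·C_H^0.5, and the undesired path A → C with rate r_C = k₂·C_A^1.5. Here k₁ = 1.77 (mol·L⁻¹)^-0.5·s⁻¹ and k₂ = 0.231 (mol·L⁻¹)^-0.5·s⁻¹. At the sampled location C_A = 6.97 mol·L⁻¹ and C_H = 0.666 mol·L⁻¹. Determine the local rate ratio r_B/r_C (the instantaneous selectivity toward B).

S_{B/C} = r_B/r_C = (k₁·C_A·C_H^0.5)/(k₂·C_A^1.5) = (k₁/k₂)·C_A^-0.5·C_H^0.5.
= (1.77×6.970×0.6660^0.5) / (0.231×6.970^1.5) = 10.07/4.251 = 2.37.
The undesired path is higher order in A, so low C_A (CSTR or dilute feed) favours B.

2.37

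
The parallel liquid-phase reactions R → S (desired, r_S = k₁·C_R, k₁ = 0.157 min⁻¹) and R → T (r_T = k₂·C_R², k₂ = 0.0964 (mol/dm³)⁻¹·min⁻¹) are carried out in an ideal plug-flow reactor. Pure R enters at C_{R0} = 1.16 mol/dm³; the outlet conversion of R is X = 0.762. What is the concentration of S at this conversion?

C_R = C_{R0}(1−X) = 0.2761 mol/dm³.
Along a PFR/batch, dC_S/dC_R = −r_S/(r_S+r_T) = −k₁/(k₁+k₂·C_R).
Integrating from C_{R0} to C_R: C_S = (0.157/0.0964)·ln[(0.157+0.0964·1.16)/(0.157+0.0964·0.276)] = 1.629·ln(0.2688/0.1836) = 0.6209 mol/dm³.

0.621 mol/dm³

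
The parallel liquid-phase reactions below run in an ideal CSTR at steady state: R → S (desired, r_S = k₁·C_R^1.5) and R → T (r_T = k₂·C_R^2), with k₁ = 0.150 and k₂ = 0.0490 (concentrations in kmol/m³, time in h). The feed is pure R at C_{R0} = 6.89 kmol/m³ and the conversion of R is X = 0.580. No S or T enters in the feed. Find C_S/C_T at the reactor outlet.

1.80

Exit C_R = C_{R0}(1−X) = 6.89×0.420 = 2.894 kmol/m³.
Rates in a CSTR are evaluated at the outlet concentration: r_S = 0.150×2.894^1.5 = 0.7384, r_T = 0.0490×2.894^2 = 0.4103.
Overall selectivity = C_S/C_T = r_Sτ/(r_Tτ) = r_S/r_T = 1.80.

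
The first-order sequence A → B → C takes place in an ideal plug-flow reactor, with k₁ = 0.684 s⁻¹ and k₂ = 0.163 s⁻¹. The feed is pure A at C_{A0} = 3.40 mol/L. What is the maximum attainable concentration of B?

For a first-order series the maximum intermediate yield is C_{B,max}/C_{A0} = (k₁/k₂)^[k₂/(k₂−k₁)].
= (0.684/0.163)^(0.163/(0.163−0.684)) = (4.196)^(-0.3129) = 0.6385.
C_{B,max} = 0.6385×3.40 = 2.17 mol/L.

2.17 mol/L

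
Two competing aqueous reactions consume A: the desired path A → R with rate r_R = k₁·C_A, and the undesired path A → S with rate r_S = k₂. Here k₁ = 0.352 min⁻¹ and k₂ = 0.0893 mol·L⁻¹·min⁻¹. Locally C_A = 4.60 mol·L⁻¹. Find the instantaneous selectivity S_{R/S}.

S_{R/S} = r_R/r_S = (k₁·C_A)/(k₂) = (k₁/k₂)·C_A.
= (0.352×4.600) / (0.0893) = 1.619/0.08930 = 18.1.

18.1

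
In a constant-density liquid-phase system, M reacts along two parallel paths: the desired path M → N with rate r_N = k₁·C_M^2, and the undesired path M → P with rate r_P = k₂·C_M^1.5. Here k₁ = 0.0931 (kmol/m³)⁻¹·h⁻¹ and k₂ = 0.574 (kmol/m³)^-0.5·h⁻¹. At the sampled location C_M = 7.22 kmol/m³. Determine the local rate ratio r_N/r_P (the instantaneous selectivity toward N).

0.436

S_{N/P} = r_N/r_P = (k₁·C_M^2)/(k₂·C_M^1.5) = (k₁/k₂)·C_M^0.5.
= (0.0931×7.220^2) / (0.574×7.220^1.5) = 4.853/11.14 = 0.436.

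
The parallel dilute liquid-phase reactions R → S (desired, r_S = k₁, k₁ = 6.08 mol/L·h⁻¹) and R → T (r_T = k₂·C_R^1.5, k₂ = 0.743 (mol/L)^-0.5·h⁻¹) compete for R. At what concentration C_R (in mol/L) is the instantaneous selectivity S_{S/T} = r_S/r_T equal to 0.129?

15.9 mol/L

S_{S/T} = (k₁/k₂)·C_R^-1.5 ⇒ C_R = (S·k₂/k₁)^(1/(-1.5)).
= (0.129×0.743/6.08)^(-0.6667) = (0.01576)^(-0.6667) = 15.9 mol/L.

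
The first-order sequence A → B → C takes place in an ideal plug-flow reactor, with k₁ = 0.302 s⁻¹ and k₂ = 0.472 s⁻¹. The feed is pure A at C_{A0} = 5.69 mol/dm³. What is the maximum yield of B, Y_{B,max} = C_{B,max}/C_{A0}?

At the optimum, C_{B,max}/C_{A0} = (k₁/k₂)^[k₂/(k₂−k₁)].
= (0.302/0.472)^(0.472/(0.472−0.302)) = (0.6398)^(2.776) = 0.2894.

0.289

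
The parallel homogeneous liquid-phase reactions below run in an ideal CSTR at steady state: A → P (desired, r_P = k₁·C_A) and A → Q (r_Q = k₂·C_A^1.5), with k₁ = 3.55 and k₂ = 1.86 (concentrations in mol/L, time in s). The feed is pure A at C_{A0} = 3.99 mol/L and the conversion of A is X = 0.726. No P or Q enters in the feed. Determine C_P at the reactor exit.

1.87 mol/L

Exit C_A = C_{A0}(1−X) = 3.99×0.274 = 1.093 mol/L.
In a CSTR the entire volume is at exit conditions, so r_P = 3.55×1.093 = 3.881 and r_Q = 1.86×1.093^1.5 = 2.126.
Fraction of consumed A going to P: r_P/(r_P+r_Q) = 0.6461.
C_P = 0.6461·C_{A0}·X = 0.6461×3.99×0.726 = 1.87 mol/L.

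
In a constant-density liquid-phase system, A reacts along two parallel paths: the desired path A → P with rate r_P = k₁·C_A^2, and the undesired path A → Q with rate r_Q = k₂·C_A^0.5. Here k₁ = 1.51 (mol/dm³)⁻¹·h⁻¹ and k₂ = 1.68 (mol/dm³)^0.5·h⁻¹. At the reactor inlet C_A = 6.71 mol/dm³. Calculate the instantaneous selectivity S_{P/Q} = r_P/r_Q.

15.6

S_{P/Q} = r_P/r_Q = (k₁·C_A^2)/(k₂·C_A^0.5) = (k₁/k₂)·C_A^1.5.
= (1.51×6.710^2) / (1.68×6.710^0.5) = 67.99/4.352 = 15.6.
Since the desired path is higher order in A, keeping C_A high (PFR or concentrated feed) favours P.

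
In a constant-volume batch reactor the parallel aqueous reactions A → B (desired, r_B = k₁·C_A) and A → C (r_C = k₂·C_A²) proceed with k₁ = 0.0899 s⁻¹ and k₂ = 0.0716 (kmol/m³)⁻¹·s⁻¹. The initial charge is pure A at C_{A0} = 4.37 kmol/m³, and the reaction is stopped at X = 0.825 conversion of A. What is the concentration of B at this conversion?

1.29 kmol/m³

C_A = C_{A0}(1−X) = 0.7648 kmol/m³.
Along a PFR/batch, dC_B/dC_A = −r_B/(r_B+r_C) = −k₁/(k₁+k₂·C_A).
Integrating from C_{A0} to C_A: C_B = (0.0899/0.0716)·ln[(0.0899+0.0716·4.37)/(0.0899+0.0716·0.765)] = 1.256·ln(0.4028/0.1447) = 1.286 kmol/m³.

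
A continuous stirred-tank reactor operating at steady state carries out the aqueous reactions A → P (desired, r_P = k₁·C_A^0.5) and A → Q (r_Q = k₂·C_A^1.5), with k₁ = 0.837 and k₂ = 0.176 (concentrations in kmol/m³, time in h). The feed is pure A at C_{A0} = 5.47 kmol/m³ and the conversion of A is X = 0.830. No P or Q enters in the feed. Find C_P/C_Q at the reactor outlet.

5.11

Exit C_A = C_{A0}(1−X) = 5.47×0.170 = 0.9299 kmol/m³.
A CSTR operates uniformly at the exit composition, giving r_P = 0.8071 and r_Q = 0.1578 (each k·C_A^n at C_A = 0.9299).
Overall selectivity = C_P/C_Q = r_Pτ/(r_Qτ) = r_P/r_Q = 5.11.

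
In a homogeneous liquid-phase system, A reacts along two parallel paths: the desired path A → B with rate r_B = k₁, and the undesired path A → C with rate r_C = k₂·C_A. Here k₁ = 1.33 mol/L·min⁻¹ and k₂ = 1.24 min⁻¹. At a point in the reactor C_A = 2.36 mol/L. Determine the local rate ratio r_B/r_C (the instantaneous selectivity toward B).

S_{B/C} = r_B/r_C = (k₁)/(k₂·C_A) = (k₁/k₂)·C_A⁻¹.
= (1.33) / (1.24×2.360) = 1.330/2.926 = 0.454.

0.454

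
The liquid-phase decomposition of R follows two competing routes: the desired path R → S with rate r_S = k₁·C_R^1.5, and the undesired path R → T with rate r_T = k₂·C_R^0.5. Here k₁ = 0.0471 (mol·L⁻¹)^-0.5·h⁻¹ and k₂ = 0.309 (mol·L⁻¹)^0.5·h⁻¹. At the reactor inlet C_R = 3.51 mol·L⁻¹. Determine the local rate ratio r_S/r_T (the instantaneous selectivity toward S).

S_{S/T} = r_S/r_T = (k₁·C_R^1.5)/(k₂·C_R^0.5) = (k₁/k₂)·C_R.
= (0.0471×3.510^1.5) / (0.309×3.510^0.5) = 0.3097/0.5789 = 0.535.

0.535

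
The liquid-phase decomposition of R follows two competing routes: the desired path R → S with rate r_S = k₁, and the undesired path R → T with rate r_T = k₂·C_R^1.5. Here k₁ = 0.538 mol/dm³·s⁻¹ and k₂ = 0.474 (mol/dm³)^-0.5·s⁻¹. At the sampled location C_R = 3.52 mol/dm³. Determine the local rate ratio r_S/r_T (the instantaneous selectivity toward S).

0.172

S_{S/T} = r_S/r_T = (k₁)/(k₂·C_R^1.5) = (k₁/k₂)·C_R^-1.5.
= (0.538) / (0.474×3.520^1.5) = 0.5380/3.130 = 0.172.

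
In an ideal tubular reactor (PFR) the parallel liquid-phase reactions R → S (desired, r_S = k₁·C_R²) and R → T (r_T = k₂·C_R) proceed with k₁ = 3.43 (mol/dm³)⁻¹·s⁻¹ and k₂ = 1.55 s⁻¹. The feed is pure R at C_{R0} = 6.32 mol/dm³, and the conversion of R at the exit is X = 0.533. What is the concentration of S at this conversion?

3.06 mol/dm³

C_R = C_{R0}(1−X) = 2.951 mol/dm³.
Along a PFR/batch, dC_T/dC_R = −r_T/(r_S+r_T) = −k₂/(k₂+k₁·C_R).
Integrating from C_{R0} to C_R: C_T = (1.55/3.43)·ln[(1.55+3.43·6.32)/(1.55+3.43·2.95)] = 0.4519·ln(23.23/11.67) = 0.3109 mol/dm³.
Then C_S = (C_{R0}−C_R) − C_T = 3.369 − 0.3109 = 3.058 mol/dm³.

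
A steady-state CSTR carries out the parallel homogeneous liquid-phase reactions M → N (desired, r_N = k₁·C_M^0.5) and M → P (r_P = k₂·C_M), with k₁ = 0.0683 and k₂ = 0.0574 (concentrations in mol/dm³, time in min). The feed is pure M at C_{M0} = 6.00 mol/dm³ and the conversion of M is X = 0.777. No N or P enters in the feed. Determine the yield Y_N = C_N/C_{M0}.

Exit C_M = C_{M0}(1−X) = 6.00×0.223 = 1.338 mol/dm³.
Rates in a CSTR are evaluated at the outlet concentration: r_N = 0.0683×1.338^0.5 = 0.07900, r_P = 0.0574×1.338 = 0.07680.
Fraction of consumed M going to N: r_N/(r_N+r_P) = 0.5071.
C_N = 0.5071·C_{M0}·X = 0.5071×6.00×0.777 = 2.36 mol/dm³; Y_N = C_N/C_{M0} = 0.394.

0.394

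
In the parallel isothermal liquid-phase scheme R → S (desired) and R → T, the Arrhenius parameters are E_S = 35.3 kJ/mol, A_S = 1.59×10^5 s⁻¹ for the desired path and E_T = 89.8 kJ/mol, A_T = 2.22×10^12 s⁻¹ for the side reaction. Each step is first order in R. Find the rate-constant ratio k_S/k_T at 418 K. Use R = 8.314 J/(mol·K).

With equal orders, S_{S/T} = k_S/k_T = (A_S/A_T)·exp[(E_T−E_S)/(RT)].
(E_T−E_S)/(RT) = (89.8−35.3)×10³/(8.314×418) = 54500/3475 = 15.68.
k_S/k_T = (1.59×10^5/2.22×10^12)·exp(15.68) = 7.162×10^-8 × 6.468×10^6 = 0.463.

0.463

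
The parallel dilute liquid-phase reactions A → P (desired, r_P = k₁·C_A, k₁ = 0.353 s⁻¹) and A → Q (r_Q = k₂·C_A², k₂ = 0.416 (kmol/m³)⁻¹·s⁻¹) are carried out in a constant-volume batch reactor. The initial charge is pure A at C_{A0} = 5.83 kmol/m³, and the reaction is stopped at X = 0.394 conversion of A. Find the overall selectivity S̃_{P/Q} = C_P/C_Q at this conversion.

C_A = C_{A0}(1−X) = 3.533 kmol/m³.
Along a PFR/batch, dC_P/dC_A = −r_P/(r_P+r_Q) = −k₁/(k₁+k₂·C_A).
Integrating from C_{A0} to C_A: C_P = (0.353/0.416)·ln[(0.353+0.416·5.83)/(0.353+0.416·3.53)] = 0.8486·ln(2.778/1.823) = 0.3577 kmol/m³.
C_Q = (C_{A0}−C_A)−C_P = 1.939 kmol/m³; S̃_{P/Q} = 0.3577/1.939 = 0.184.

0.184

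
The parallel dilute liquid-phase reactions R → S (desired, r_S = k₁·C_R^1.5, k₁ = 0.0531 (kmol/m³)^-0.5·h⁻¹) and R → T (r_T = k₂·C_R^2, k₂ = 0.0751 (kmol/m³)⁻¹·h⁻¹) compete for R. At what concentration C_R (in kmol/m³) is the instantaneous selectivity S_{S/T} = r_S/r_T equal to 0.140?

25.5 kmol/m³

S_{S/T} = (k₁/k₂)·C_R^-0.5 ⇒ C_R = (S·k₂/k₁)^(-2).
= (0.140×0.0751/0.0531)^(-2) = (0.1980)^(-2) = 25.5 kmol/m³.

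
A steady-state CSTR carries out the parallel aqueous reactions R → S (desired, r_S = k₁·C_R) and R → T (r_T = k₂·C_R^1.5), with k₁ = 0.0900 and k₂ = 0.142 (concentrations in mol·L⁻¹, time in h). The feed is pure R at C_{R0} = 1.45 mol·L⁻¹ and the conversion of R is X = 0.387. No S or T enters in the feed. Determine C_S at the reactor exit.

Exit C_R = C_{R0}(1−X) = 1.45×0.613 = 0.8888 mol·L⁻¹.
In a CSTR the entire volume is at exit conditions, so r_S = 0.0900×0.8888 = 0.08000 and r_T = 0.142×0.8888^1.5 = 0.1190.
Fraction of consumed R going to S: r_S/(r_S+r_T) = 0.4020.
C_S = 0.4020·C_{R0}·X = 0.4020×1.45×0.387 = 0.226 mol·L⁻¹.

0.226 mol·L⁻¹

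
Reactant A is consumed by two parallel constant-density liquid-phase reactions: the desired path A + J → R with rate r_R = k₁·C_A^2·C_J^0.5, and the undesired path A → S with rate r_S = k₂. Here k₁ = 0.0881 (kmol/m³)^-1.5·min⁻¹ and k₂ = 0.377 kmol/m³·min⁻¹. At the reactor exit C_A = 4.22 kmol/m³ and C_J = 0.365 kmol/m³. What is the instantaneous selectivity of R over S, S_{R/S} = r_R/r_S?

S_{R/S} = r_R/r_S = (k₁·C_A^2·C_J^0.5)/(k₂) = (k₁/k₂)·C_A^2·C_J^0.5.
= (0.0881×4.220^2×0.3650^0.5) / (0.377) = 0.9479/0.3770 = 2.51.
Since the desired path is higher order in A, keeping C_A high (PFR or concentrated feed) favours R.

2.51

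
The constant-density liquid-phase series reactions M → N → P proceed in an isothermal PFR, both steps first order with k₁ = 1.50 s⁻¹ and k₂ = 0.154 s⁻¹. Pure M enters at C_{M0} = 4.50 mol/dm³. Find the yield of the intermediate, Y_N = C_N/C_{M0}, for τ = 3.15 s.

0.676

The intermediate concentration in a first-order A→B→C sequence is C_N = k₁C_{M0}(e^(−k₁τ) − e^(−k₂τ))/(k₂−k₁).
e^(−k₁τ) = e^(−1.50×3.15) = e^(−4.725) = 0.008871; e^(−k₂τ) = e^(−0.4851) = 0.6156.
C_N = 1.50×4.50/(0.154−1.50) × (0.008871−0.6156) = (-5.015)×(-0.6068) = 3.043 mol/dm³.
Y_N = C_N/C_{M0} = 3.043/4.50 = 0.676.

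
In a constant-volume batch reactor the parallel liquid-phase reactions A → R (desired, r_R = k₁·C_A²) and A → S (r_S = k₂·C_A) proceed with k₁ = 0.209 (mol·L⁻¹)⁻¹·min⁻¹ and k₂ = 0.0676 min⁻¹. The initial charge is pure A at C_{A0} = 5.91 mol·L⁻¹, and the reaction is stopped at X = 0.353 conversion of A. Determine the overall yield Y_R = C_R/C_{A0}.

C_A = C_{A0}(1−X) = 3.824 mol·L⁻¹.
Along a PFR/batch, dC_S/dC_A = −r_S/(r_R+r_S) = −k₂/(k₂+k₁·C_A).
Integrating from C_{A0} to C_A: C_S = (0.0676/0.209)·ln[(0.0676+0.209·5.91)/(0.0676+0.209·3.82)] = 0.3234·ln(1.303/0.8668) = 0.1318 mol·L⁻¹.
Then C_R = (C_{A0}−C_A) − C_S = 2.086 − 0.1318 = 1.954 mol·L⁻¹.
Y_R = C_R/C_{A0} = 1.954/5.91 = 0.331.

0.331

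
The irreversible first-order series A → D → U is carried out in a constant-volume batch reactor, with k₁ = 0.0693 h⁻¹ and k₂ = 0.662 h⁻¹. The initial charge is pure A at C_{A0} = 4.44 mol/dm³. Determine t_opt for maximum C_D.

3.81 h

The intermediate peaks when r₁ = r₂, i.e. k₁e^(−k₁t) = k₂e^(−k₂t), giving t_opt = ln(k₂/k₁)/(k₂−k₁).
= ln(0.662/0.0693)/(0.662−0.0693) = ln(9.553)/0.5927 = 2.257/0.5927 = 3.81 h.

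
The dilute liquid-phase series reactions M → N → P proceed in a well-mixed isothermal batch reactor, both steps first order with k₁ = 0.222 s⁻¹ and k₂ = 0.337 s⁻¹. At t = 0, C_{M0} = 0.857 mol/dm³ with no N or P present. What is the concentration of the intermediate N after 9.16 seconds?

Solving the coupled first-order balances gives C_N(t) = [k₁/(k₂−k₁)]·C_{M0}·(e^(−k₁t) − e^(−k₂t)).
e^(−k₁t) = e^(−0.222×9.16) = e^(−2.034) = 0.1309; e^(−k₂t) = e^(−3.087) = 0.04564.
C_N = 0.222×0.857/(0.337−0.222) × (0.1309−0.04564) = 1.654×0.08523 = 0.1410 mol/dm³.

0.141 mol/dm³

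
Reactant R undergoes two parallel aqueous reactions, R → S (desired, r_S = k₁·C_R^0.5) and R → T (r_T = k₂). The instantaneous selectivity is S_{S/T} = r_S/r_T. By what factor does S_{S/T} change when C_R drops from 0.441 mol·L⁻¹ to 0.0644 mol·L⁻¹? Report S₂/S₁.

0.382

S_{S/T} = (k₁/k₂)·C_R^0.5, so S₂/S₁ = (C_{R,2}/C_{R,1})^0.5.
= (0.0644/0.441)^0.5 = (0.1460)^0.5 = 0.382.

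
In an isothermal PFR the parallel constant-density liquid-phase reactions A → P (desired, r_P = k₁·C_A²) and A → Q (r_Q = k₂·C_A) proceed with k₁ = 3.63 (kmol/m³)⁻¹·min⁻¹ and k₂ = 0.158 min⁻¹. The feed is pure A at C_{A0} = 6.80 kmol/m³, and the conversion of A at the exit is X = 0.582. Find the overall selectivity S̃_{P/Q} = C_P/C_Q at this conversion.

C_A = C_{A0}(1−X) = 2.842 kmol/m³.
Along a PFR/batch, dC_Q/dC_A = −r_Q/(r_P+r_Q) = −k₂/(k₂+k₁·C_A).
Integrating from C_{A0} to C_A: C_Q = (0.158/3.63)·ln[(0.158+3.63·6.80)/(0.158+3.63·2.84)] = 0.04353·ln(24.84/10.48) = 0.03758 kmol/m³.
Then C_P = (C_{A0}−C_A) − C_Q = 3.958 − 0.03758 = 3.920 kmol/m³.
S̃_{P/Q} = C_P/C_Q = 3.920/0.03758 = 104.

104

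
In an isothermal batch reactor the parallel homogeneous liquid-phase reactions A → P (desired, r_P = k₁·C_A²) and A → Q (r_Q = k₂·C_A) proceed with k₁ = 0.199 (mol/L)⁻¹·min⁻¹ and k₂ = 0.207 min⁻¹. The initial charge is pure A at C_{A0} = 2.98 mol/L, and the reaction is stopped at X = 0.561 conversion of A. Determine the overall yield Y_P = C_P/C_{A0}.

0.373

C_A = C_{A0}(1−X) = 1.308 mol/L.
Along a PFR/batch, dC_Q/dC_A = −r_Q/(r_P+r_Q) = −k₂/(k₂+k₁·C_A).
Integrating from C_{A0} to C_A: C_Q = (0.207/0.199)·ln[(0.207+0.199·2.98)/(0.207+0.199·1.31)] = 1.040·ln(0.8000/0.4673) = 0.5592 mol/L.
Then C_P = (C_{A0}−C_A) − C_Q = 1.672 − 0.5592 = 1.113 mol/L.
Y_P = C_P/C_{A0} = 1.113/2.98 = 0.373.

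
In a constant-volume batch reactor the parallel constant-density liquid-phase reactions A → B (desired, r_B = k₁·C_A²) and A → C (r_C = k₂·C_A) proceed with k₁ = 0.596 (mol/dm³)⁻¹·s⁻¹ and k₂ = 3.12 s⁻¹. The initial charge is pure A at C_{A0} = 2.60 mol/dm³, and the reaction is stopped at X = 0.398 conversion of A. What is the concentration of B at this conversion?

0.293 mol/dm³

C_A = C_{A0}(1−X) = 1.565 mol/dm³.
Along a PFR/batch, dC_C/dC_A = −r_C/(r_B+r_C) = −k₂/(k₂+k₁·C_A).
Integrating from C_{A0} to C_A: C_C = (3.12/0.596)·ln[(3.12+0.596·2.60)/(3.12+0.596·1.57)] = 5.235·ln(4.670/4.053) = 0.7415 mol/dm³.
Then C_B = (C_{A0}−C_A) − C_C = 1.035 − 0.7415 = 0.2933 mol/dm³.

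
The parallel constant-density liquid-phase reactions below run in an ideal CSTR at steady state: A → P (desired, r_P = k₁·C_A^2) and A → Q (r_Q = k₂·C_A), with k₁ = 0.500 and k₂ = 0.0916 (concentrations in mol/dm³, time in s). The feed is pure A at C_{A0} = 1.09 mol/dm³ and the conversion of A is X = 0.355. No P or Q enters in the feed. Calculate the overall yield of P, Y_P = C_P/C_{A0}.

Exit C_A = C_{A0}(1−X) = 1.09×0.645 = 0.7031 mol/dm³.
In a CSTR the entire volume is at exit conditions, so r_P = 0.500×0.7031^2 = 0.2471 and r_Q = 0.0916×0.7031 = 0.06440.
Fraction of consumed A going to P: r_P/(r_P+r_Q) = 0.7933.
C_P = 0.7933·C_{A0}·X = 0.7933×1.09×0.355 = 0.307 mol/dm³; Y_P = C_P/C_{A0} = 0.282.

0.282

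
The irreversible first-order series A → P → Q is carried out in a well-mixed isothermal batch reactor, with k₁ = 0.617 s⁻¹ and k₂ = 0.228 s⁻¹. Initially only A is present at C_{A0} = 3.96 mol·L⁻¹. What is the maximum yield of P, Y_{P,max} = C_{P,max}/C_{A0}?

Evaluating C_P at t_opt = ln(k₂/k₁)/(k₂−k₁) gives C_{P,max}/C_{A0} = (k₁/k₂)^[k₂/(k₂−k₁)].
= (0.617/0.228)^(0.228/(0.228−0.617)) = (2.706)^(-0.5861) = 0.5579.

0.558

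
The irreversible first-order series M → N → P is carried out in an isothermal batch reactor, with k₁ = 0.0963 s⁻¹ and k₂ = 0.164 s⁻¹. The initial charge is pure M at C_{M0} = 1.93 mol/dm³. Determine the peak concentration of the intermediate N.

At the optimum, C_{N,max}/C_{M0} = (k₁/k₂)^[k₂/(k₂−k₁)].
= (0.0963/0.164)^(0.164/(0.164−0.0963)) = (0.5872)^(2.422) = 0.2754.
C_{N,max} = 0.2754×1.93 = 0.531 mol/dm³.

0.531 mol/dm³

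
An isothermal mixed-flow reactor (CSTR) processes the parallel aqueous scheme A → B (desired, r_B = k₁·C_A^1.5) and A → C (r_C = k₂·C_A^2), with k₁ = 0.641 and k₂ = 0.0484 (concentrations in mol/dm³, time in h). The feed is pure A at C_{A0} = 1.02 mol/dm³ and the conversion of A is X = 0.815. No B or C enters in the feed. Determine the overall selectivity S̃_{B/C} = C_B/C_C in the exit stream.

Exit C_A = C_{A0}(1−X) = 1.02×0.185 = 0.1887 mol/dm³.
In a CSTR the entire volume is at exit conditions, so r_B = 0.641×0.1887^1.5 = 0.05254 and r_C = 0.0484×0.1887^2 = 0.001723.
Overall selectivity = C_B/C_C = r_Bτ/(r_Cτ) = r_B/r_C = 30.5.

30.5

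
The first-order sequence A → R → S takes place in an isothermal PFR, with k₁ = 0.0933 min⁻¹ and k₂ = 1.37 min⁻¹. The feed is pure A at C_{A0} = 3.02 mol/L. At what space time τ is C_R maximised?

2.10 min

For first-order series the maximum of C_R occurs at τ_opt = ln(k₂/k₁)/(k₂−k₁).
= ln(1.37/0.0933)/(1.37−0.0933) = ln(14.68)/1.277 = 2.687/1.277 = 2.10 min.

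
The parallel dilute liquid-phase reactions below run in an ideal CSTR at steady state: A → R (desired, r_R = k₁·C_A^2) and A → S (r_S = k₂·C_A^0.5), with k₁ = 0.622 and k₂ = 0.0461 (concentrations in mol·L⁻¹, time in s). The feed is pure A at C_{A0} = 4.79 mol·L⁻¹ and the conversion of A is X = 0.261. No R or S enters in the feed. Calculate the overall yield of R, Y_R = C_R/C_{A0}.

Exit C_A = C_{A0}(1−X) = 4.79×0.739 = 3.540 mol·L⁻¹.
A CSTR operates uniformly at the exit composition, giving r_R = 7.794 and r_S = 0.08673 (each k·C_A^n at C_A = 3.540).
Fraction of consumed A going to R: r_R/(r_R+r_S) = 0.9890.
C_R = 0.9890·C_{A0}·X = 0.9890×4.79×0.261 = 1.24 mol·L⁻¹; Y_R = C_R/C_{A0} = 0.258.

0.258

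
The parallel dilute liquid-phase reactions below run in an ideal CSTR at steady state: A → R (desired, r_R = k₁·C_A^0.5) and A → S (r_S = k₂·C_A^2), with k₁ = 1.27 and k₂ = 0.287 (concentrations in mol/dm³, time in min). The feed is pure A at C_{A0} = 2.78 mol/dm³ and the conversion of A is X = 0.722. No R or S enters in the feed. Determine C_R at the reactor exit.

1.74 mol/dm³

Exit C_A = C_{A0}(1−X) = 2.78×0.278 = 0.7728 mol/dm³.
In a CSTR the entire volume is at exit conditions, so r_R = 1.27×0.7728^0.5 = 1.116 and r_S = 0.287×0.7728^2 = 0.1714.
Fraction of consumed A going to R: r_R/(r_R+r_S) = 0.8669.
C_R = 0.8669·C_{A0}·X = 0.8669×2.78×0.722 = 1.74 mol/dm³.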